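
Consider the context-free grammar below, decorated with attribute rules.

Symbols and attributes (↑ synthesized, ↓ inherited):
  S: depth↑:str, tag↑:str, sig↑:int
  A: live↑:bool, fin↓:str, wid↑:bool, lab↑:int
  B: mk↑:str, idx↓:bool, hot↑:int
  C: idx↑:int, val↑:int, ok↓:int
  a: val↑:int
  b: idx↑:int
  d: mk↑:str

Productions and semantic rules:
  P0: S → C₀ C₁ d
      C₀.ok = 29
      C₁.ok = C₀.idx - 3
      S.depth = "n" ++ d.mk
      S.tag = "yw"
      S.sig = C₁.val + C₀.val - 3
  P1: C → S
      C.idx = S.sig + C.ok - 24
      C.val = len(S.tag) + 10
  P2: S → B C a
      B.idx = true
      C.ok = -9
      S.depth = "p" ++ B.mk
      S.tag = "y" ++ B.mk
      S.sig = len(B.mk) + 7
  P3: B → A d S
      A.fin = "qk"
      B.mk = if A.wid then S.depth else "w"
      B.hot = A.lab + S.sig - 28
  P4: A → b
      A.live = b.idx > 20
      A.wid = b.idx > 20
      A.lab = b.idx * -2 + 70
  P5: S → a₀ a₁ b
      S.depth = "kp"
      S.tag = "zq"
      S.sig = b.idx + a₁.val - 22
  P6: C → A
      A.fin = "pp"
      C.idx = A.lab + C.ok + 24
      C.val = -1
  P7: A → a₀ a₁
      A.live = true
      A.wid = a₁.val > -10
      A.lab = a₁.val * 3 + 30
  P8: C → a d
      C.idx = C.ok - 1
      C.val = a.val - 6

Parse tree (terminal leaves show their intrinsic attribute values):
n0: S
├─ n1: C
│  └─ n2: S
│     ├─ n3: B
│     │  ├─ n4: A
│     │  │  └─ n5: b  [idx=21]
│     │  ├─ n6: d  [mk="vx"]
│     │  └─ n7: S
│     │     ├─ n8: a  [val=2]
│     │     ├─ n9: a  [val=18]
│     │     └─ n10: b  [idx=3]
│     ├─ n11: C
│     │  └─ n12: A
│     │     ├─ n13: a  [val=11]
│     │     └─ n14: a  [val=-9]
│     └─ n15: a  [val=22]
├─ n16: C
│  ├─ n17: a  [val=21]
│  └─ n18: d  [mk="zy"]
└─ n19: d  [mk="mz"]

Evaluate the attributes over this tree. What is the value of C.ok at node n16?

11

1. n1.ok = 29  [29]
2. n3.idx = true  [true]
3. n4.fin = "qk"  ["qk"]
4. n5.idx = 21  [terminal]
5. n4.live = true  [b.idx > 20]
6. n4.wid = true  [b.idx > 20]
7. n4.lab = 28  [b.idx * -2 + 70]
8. n6.mk = "vx"  [terminal]
9. n8.val = 2  [terminal]
10. n9.val = 18  [terminal]
11. n10.idx = 3  [terminal]
12. n7.depth = "kp"  ["kp"]
13. n7.tag = "zq"  ["zq"]
14. n7.sig = -1  [b.idx + a₁.val - 22]
15. n3.mk = "kp"  [if A.wid then S.depth else "w"]
16. n3.hot = -1  [A.lab + S.sig - 28]
17. n11.ok = -9  [-9]
18. n12.fin = "pp"  ["pp"]
19. n13.val = 11  [terminal]
20. n14.val = -9  [terminal]
21. n12.live = true  [true]
22. n12.wid = true  [a₁.val > -10]
23. n12.lab = 3  [a₁.val * 3 + 30]
24. n11.idx = 18  [A.lab + C.ok + 24]
25. n11.val = -1  [-1]
26. n15.val = 22  [terminal]
27. n2.depth = "pkp"  ["p" ++ B.mk]
28. n2.tag = "ykp"  ["y" ++ B.mk]
29. n2.sig = 9  [len(B.mk) + 7]
30. n1.idx = 14  [S.sig + C.ok - 24]
31. n1.val = 13  [len(S.tag) + 10]
32. n16.ok = 11  [C₀.idx - 3]
33. n17.val = 21  [terminal]
34. n18.mk = "zy"  [terminal]
35. n16.idx = 10  [C.ok - 1]
36. n16.val = 15  [a.val - 6]
37. n19.mk = "mz"  [terminal]
38. n0.depth = "nmz"  ["n" ++ d.mk]
39. n0.tag = "yw"  ["yw"]
40. n0.sig = 25  [C₁.val + C₀.val - 3]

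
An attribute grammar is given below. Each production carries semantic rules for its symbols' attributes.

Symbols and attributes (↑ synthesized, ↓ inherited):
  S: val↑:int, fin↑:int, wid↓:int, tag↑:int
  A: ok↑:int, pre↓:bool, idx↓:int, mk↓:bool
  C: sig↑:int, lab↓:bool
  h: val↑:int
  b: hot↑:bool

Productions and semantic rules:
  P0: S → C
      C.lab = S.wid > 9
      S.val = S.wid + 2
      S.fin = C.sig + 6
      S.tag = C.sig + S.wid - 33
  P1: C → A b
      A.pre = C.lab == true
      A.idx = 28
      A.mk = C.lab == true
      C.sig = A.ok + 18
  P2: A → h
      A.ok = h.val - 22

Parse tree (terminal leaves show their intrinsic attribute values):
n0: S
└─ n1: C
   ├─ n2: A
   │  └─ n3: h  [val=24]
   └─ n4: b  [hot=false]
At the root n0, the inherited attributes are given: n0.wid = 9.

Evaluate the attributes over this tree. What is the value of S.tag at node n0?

1. n0.wid = 9  [given at root]
2. n1.lab = false  [S.wid > 9]
3. n2.pre = false  [C.lab == true]
4. n2.idx = 28  [28]
5. n2.mk = false  [C.lab == true]
6. n3.val = 24  [terminal]
7. n2.ok = 2  [h.val - 22]
8. n4.hot = false  [terminal]
9. n1.sig = 20  [A.ok + 18]
10. n0.val = 11  [S.wid + 2]
11. n0.fin = 26  [C.sig + 6]
12. n0.tag = -4  [C.sig + S.wid - 33]

-4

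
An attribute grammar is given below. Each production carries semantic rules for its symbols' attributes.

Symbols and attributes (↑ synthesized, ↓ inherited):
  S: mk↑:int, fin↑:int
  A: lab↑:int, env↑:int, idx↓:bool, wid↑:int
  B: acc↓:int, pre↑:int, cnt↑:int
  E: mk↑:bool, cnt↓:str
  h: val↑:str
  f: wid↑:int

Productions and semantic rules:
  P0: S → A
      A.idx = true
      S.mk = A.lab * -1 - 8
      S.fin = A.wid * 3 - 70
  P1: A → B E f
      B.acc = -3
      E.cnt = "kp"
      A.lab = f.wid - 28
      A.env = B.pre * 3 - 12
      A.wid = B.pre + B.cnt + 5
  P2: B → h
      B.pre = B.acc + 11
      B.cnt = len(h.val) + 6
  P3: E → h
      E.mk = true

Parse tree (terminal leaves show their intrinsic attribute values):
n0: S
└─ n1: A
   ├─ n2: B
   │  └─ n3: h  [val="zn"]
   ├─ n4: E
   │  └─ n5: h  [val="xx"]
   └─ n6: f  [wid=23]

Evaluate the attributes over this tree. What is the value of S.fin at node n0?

-7

1. n1.idx = true  [true]
2. n2.acc = -3  [-3]
3. n3.val = "zn"  [terminal]
4. n2.pre = 8  [B.acc + 11]
5. n2.cnt = 8  [len(h.val) + 6]
6. n4.cnt = "kp"  ["kp"]
7. n5.val = "xx"  [terminal]
8. n4.mk = true  [true]
9. n6.wid = 23  [terminal]
10. n1.lab = -5  [f.wid - 28]
11. n1.env = 12  [B.pre * 3 - 12]
12. n1.wid = 21  [B.pre + B.cnt + 5]
13. n0.mk = -3  [A.lab * -1 - 8]
14. n0.fin = -7  [A.wid * 3 - 70]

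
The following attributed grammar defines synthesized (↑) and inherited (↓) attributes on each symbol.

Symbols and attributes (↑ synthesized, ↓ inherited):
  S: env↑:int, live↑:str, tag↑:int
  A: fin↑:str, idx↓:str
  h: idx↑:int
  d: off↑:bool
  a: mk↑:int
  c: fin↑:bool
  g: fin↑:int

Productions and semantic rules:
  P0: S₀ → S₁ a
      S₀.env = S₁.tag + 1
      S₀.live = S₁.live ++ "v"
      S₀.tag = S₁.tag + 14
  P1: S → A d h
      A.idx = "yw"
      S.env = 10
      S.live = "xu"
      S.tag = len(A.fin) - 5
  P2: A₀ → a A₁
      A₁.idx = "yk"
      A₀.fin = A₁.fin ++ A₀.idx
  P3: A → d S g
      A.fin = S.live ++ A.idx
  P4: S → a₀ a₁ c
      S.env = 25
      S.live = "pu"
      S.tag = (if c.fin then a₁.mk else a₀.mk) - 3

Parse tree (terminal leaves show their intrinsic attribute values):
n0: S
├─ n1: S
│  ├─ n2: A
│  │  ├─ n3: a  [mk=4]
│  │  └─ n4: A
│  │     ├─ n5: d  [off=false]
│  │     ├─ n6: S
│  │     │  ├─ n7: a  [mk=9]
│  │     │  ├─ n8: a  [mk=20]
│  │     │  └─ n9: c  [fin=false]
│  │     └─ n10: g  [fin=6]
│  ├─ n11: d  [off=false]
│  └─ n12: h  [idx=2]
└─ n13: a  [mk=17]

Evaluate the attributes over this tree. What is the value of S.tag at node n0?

1. n2.idx = "yw"  ["yw"]
2. n3.mk = 4  [terminal]
3. n4.idx = "yk"  ["yk"]
4. n5.off = false  [terminal]
5. n7.mk = 9  [terminal]
6. n8.mk = 20  [terminal]
7. n9.fin = false  [terminal]
8. n6.env = 25  [25]
9. n6.live = "pu"  ["pu"]
10. n6.tag = 6  [(if c.fin then a₁.mk else a₀.mk) - 3]
11. n10.fin = 6  [terminal]
12. n4.fin = "puyk"  [S.live ++ A.idx]
13. n2.fin = "puykyw"  [A₁.fin ++ A₀.idx]
14. n11.off = false  [terminal]
15. n12.idx = 2  [terminal]
16. n1.env = 10  [10]
17. n1.live = "xu"  ["xu"]
18. n1.tag = 1  [len(A.fin) - 5]
19. n13.mk = 17  [terminal]
20. n0.env = 2  [S₁.tag + 1]
21. n0.live = "xuv"  [S₁.live ++ "v"]
22. n0.tag = 15  [S₁.tag + 14]

15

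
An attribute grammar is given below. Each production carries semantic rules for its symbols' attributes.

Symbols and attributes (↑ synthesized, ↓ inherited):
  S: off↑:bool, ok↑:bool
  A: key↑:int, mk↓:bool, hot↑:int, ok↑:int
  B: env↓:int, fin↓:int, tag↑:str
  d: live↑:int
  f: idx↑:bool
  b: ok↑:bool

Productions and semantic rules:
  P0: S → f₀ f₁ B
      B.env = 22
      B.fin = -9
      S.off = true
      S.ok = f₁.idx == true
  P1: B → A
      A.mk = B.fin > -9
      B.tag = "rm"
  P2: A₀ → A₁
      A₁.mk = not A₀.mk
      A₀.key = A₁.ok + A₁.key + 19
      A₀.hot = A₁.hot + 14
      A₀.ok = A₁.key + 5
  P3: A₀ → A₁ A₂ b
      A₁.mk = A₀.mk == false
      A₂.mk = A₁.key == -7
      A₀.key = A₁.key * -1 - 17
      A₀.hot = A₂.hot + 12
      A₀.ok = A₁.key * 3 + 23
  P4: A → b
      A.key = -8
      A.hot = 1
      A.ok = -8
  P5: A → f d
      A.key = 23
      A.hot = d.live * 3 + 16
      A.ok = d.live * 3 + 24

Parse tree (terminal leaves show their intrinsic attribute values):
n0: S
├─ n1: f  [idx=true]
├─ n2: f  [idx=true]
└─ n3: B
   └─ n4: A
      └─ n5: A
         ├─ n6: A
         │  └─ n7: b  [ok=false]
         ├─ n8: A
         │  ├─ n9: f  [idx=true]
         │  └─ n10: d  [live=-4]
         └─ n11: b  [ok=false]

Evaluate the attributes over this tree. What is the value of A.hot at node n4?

30

1. n1.idx = true  [terminal]
2. n2.idx = true  [terminal]
3. n3.env = 22  [22]
4. n3.fin = -9  [-9]
5. n4.mk = false  [B.fin > -9]
6. n5.mk = true  [not A₀.mk]
7. n6.mk = false  [A₀.mk == false]
8. n7.ok = false  [terminal]
9. n6.key = -8  [-8]
10. n6.hot = 1  [1]
11. n6.ok = -8  [-8]
12. n8.mk = false  [A₁.key == -7]
13. n9.idx = true  [terminal]
14. n10.live = -4  [terminal]
15. n8.key = 23  [23]
16. n8.hot = 4  [d.live * 3 + 16]
17. n8.ok = 12  [d.live * 3 + 24]
18. n11.ok = false  [terminal]
19. n5.key = -9  [A₁.key * -1 - 17]
20. n5.hot = 16  [A₂.hot + 12]
21. n5.ok = -1  [A₁.key * 3 + 23]
22. n4.key = 9  [A₁.ok + A₁.key + 19]
23. n4.hot = 30  [A₁.hot + 14]
24. n4.ok = -4  [A₁.key + 5]
25. n3.tag = "rm"  ["rm"]
26. n0.off = true  [true]
27. n0.ok = true  [f₁.idx == true]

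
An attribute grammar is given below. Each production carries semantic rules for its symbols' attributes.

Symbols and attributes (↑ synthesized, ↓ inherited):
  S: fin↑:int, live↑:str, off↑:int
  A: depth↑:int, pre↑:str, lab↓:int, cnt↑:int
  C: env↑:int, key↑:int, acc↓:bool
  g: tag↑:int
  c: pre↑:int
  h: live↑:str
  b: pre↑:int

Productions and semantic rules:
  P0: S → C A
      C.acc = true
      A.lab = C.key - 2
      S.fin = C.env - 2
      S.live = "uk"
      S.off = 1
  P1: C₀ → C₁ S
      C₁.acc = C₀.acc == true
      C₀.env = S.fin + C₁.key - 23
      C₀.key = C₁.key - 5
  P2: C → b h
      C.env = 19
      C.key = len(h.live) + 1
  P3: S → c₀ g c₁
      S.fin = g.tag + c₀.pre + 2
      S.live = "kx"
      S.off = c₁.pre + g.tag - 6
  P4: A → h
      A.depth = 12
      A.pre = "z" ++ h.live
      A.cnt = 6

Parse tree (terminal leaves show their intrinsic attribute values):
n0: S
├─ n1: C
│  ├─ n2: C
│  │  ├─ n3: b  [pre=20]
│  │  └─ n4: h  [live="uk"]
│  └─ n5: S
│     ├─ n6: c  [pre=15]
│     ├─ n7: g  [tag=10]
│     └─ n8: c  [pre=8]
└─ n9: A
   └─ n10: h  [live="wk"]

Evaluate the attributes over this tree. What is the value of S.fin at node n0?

5

1. n1.acc = true  [true]
2. n2.acc = true  [C₀.acc == true]
3. n3.pre = 20  [terminal]
4. n4.live = "uk"  [terminal]
5. n2.env = 19  [19]
6. n2.key = 3  [len(h.live) + 1]
7. n6.pre = 15  [terminal]
8. n7.tag = 10  [terminal]
9. n8.pre = 8  [terminal]
10. n5.fin = 27  [g.tag + c₀.pre + 2]
11. n5.live = "kx"  ["kx"]
12. n5.off = 12  [c₁.pre + g.tag - 6]
13. n1.env = 7  [S.fin + C₁.key - 23]
14. n1.key = -2  [C₁.key - 5]
15. n9.lab = -4  [C.key - 2]
16. n10.live = "wk"  [terminal]
17. n9.depth = 12  [12]
18. n9.pre = "zwk"  ["z" ++ h.live]
19. n9.cnt = 6  [6]
20. n0.fin = 5  [C.env - 2]
21. n0.live = "uk"  ["uk"]
22. n0.off = 1  [1]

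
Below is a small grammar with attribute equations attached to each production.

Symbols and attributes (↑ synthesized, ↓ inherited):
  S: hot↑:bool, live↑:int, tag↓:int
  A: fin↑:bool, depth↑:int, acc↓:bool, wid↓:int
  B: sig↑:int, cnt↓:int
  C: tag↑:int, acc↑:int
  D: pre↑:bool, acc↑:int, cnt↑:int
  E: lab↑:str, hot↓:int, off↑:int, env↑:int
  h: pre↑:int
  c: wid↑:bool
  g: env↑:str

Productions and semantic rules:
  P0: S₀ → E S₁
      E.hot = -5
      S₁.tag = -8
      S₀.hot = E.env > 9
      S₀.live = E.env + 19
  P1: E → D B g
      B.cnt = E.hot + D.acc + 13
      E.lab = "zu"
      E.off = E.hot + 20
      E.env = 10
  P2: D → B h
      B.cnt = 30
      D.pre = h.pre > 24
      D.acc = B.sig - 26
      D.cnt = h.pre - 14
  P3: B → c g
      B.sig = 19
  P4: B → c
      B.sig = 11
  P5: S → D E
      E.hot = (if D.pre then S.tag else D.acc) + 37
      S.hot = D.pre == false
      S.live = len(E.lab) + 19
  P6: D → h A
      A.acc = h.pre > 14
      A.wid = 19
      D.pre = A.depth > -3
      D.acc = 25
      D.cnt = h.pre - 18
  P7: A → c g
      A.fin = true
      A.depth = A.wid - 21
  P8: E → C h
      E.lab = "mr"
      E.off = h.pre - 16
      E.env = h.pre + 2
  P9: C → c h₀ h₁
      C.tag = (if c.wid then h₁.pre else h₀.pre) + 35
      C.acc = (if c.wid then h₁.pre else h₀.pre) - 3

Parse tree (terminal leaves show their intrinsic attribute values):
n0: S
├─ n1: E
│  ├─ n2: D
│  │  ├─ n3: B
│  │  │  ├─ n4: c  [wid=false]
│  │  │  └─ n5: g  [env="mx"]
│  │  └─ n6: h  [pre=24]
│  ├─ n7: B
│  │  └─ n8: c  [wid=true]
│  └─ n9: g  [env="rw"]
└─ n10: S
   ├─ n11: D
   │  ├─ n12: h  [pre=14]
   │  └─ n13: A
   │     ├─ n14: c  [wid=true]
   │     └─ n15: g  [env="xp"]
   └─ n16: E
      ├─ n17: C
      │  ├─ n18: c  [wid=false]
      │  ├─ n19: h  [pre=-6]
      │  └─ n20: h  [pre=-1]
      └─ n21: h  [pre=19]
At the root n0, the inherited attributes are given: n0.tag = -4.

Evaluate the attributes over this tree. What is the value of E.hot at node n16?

1. n0.tag = -4  [given at root]
2. n1.hot = -5  [-5]
3. n3.cnt = 30  [30]
4. n4.wid = false  [terminal]
5. n5.env = "mx"  [terminal]
6. n3.sig = 19  [19]
7. n6.pre = 24  [terminal]
8. n2.pre = false  [h.pre > 24]
9. n2.acc = -7  [B.sig - 26]
10. n2.cnt = 10  [h.pre - 14]
11. n7.cnt = 1  [E.hot + D.acc + 13]
12. n8.wid = true  [terminal]
13. n7.sig = 11  [11]
14. n9.env = "rw"  [terminal]
15. n1.lab = "zu"  ["zu"]
16. n1.off = 15  [E.hot + 20]
17. n1.env = 10  [10]
18. n10.tag = -8  [-8]
19. n12.pre = 14  [terminal]
20. n13.acc = false  [h.pre > 14]
21. n13.wid = 19  [19]
22. n14.wid = true  [terminal]
23. n15.env = "xp"  [terminal]
24. n13.fin = true  [true]
25. n13.depth = -2  [A.wid - 21]
26. n11.pre = true  [A.depth > -3]
27. n11.acc = 25  [25]
28. n11.cnt = -4  [h.pre - 18]
29. n16.hot = 29  [(if D.pre then S.tag else D.acc) + 37]
30. n18.wid = false  [terminal]
31. n19.pre = -6  [terminal]
32. n20.pre = -1  [terminal]
33. n17.tag = 29  [(if c.wid then h₁.pre else h₀.pre) + 35]
34. n17.acc = -9  [(if c.wid then h₁.pre else h₀.pre) - 3]
35. n21.pre = 19  [terminal]
36. n16.lab = "mr"  ["mr"]
37. n16.off = 3  [h.pre - 16]
38. n16.env = 21  [h.pre + 2]
39. n10.hot = false  [D.pre == false]
40. n10.live = 21  [len(E.lab) + 19]
41. n0.hot = true  [E.env > 9]
42. n0.live = 29  [E.env + 19]

29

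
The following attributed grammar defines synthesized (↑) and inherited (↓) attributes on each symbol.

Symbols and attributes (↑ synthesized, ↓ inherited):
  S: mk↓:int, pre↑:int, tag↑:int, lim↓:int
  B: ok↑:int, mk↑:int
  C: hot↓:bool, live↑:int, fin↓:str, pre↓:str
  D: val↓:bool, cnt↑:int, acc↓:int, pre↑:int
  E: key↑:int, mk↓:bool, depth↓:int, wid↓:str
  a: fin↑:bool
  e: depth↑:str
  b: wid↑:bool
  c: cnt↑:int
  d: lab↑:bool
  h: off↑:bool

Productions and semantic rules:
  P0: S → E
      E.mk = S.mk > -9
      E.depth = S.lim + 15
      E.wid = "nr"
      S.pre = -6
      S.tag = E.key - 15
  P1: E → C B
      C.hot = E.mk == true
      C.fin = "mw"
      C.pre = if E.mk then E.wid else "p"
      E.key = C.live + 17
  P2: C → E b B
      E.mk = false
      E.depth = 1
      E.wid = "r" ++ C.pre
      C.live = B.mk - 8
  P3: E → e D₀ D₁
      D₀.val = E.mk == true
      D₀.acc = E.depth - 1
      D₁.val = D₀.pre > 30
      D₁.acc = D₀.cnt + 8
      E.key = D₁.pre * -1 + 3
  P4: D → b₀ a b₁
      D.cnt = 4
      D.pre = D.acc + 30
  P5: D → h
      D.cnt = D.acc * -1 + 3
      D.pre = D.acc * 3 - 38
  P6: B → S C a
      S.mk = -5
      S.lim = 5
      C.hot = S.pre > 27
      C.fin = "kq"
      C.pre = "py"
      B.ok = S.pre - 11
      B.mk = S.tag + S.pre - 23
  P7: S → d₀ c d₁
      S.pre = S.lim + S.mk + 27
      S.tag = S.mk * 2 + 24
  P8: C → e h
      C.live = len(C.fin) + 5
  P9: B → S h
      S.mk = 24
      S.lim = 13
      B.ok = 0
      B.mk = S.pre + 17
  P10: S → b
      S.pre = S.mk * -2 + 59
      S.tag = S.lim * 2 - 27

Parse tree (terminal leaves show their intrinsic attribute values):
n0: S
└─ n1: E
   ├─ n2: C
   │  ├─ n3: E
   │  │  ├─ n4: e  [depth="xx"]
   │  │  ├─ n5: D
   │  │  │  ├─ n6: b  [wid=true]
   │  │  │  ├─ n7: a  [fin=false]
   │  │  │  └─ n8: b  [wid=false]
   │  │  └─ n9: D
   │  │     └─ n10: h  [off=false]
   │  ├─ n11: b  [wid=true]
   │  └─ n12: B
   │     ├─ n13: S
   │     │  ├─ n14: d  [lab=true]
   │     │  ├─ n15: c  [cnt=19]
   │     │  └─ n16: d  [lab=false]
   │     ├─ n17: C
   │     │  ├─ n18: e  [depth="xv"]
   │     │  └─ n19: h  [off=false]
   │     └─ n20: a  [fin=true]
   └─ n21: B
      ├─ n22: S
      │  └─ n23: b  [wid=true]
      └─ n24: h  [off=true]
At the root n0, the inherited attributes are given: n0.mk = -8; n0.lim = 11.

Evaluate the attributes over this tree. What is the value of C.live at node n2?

10

1. n0.mk = -8  [given at root]
2. n0.lim = 11  [given at root]
3. n1.mk = true  [S.mk > -9]
4. n1.depth = 26  [S.lim + 15]
5. n1.wid = "nr"  ["nr"]
6. n2.hot = true  [E.mk == true]
7. n2.fin = "mw"  ["mw"]
8. n2.pre = "nr"  [if E.mk then E.wid else "p"]
9. n3.mk = false  [false]
10. n3.depth = 1  [1]
11. n3.wid = "rnr"  ["r" ++ C.pre]
12. n4.depth = "xx"  [terminal]
13. n5.val = false  [E.mk == true]
14. n5.acc = 0  [E.depth - 1]
15. n6.wid = true  [terminal]
16. n7.fin = false  [terminal]
17. n8.wid = false  [terminal]
18. n5.cnt = 4  [4]
19. n5.pre = 30  [D.acc + 30]
20. n9.val = false  [D₀.pre > 30]
21. n9.acc = 12  [D₀.cnt + 8]
22. n10.off = false  [terminal]
23. n9.cnt = -9  [D.acc * -1 + 3]
24. n9.pre = -2  [D.acc * 3 - 38]
25. n3.key = 5  [D₁.pre * -1 + 3]
26. n11.wid = true  [terminal]
27. n13.mk = -5  [-5]
28. n13.lim = 5  [5]
29. n14.lab = true  [terminal]
30. n15.cnt = 19  [terminal]
31. n16.lab = false  [terminal]
32. n13.pre = 27  [S.lim + S.mk + 27]
33. n13.tag = 14  [S.mk * 2 + 24]
34. n17.hot = false  [S.pre > 27]
35. n17.fin = "kq"  ["kq"]
36. n17.pre = "py"  ["py"]
37. n18.depth = "xv"  [terminal]
38. n19.off = false  [terminal]
39. n17.live = 7  [len(C.fin) + 5]
40. n20.fin = true  [terminal]
41. n12.ok = 16  [S.pre - 11]
42. n12.mk = 18  [S.tag + S.pre - 23]
43. n2.live = 10  [B.mk - 8]
44. n22.mk = 24  [24]
45. n22.lim = 13  [13]
46. n23.wid = true  [terminal]
47. n22.pre = 11  [S.mk * -2 + 59]
48. n22.tag = -1  [S.lim * 2 - 27]
49. n24.off = true  [terminal]
50. n21.ok = 0  [0]
51. n21.mk = 28  [S.pre + 17]
52. n1.key = 27  [C.live + 17]
53. n0.pre = -6  [-6]
54. n0.tag = 12  [E.key - 15]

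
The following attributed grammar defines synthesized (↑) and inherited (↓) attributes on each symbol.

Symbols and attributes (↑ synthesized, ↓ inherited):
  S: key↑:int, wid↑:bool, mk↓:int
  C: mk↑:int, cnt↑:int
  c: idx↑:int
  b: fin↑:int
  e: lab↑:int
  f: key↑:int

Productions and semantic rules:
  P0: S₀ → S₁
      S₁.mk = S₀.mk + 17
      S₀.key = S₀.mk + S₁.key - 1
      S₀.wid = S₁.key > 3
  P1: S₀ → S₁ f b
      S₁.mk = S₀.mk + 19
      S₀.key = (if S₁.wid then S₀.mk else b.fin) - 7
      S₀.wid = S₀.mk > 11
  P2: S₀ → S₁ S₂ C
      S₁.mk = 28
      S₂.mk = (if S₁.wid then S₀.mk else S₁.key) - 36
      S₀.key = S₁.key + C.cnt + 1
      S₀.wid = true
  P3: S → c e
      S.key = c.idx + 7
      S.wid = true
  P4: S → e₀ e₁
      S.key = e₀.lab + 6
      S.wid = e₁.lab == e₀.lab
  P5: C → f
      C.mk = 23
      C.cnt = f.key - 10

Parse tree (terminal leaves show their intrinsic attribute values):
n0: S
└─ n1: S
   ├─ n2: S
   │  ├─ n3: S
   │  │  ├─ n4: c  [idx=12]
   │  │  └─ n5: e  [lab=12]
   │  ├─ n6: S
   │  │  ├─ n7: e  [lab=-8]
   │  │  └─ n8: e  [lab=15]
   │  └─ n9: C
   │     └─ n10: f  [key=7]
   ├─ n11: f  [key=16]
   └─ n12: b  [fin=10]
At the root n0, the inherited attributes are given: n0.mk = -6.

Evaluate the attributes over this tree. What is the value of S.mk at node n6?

1. n0.mk = -6  [given at root]
2. n1.mk = 11  [S₀.mk + 17]
3. n2.mk = 30  [S₀.mk + 19]
4. n3.mk = 28  [28]
5. n4.idx = 12  [terminal]
6. n5.lab = 12  [terminal]
7. n3.key = 19  [c.idx + 7]
8. n3.wid = true  [true]
9. n6.mk = -6  [(if S₁.wid then S₀.mk else S₁.key) - 36]
10. n7.lab = -8  [terminal]
11. n8.lab = 15  [terminal]
12. n6.key = -2  [e₀.lab + 6]
13. n6.wid = false  [e₁.lab == e₀.lab]
14. n10.key = 7  [terminal]
15. n9.mk = 23  [23]
16. n9.cnt = -3  [f.key - 10]
17. n2.key = 17  [S₁.key + C.cnt + 1]
18. n2.wid = true  [true]
19. n11.key = 16  [terminal]
20. n12.fin = 10  [terminal]
21. n1.key = 4  [(if S₁.wid then S₀.mk else b.fin) - 7]
22. n1.wid = false  [S₀.mk > 11]
23. n0.key = -3  [S₀.mk + S₁.key - 1]
24. n0.wid = true  [S₁.key > 3]

-6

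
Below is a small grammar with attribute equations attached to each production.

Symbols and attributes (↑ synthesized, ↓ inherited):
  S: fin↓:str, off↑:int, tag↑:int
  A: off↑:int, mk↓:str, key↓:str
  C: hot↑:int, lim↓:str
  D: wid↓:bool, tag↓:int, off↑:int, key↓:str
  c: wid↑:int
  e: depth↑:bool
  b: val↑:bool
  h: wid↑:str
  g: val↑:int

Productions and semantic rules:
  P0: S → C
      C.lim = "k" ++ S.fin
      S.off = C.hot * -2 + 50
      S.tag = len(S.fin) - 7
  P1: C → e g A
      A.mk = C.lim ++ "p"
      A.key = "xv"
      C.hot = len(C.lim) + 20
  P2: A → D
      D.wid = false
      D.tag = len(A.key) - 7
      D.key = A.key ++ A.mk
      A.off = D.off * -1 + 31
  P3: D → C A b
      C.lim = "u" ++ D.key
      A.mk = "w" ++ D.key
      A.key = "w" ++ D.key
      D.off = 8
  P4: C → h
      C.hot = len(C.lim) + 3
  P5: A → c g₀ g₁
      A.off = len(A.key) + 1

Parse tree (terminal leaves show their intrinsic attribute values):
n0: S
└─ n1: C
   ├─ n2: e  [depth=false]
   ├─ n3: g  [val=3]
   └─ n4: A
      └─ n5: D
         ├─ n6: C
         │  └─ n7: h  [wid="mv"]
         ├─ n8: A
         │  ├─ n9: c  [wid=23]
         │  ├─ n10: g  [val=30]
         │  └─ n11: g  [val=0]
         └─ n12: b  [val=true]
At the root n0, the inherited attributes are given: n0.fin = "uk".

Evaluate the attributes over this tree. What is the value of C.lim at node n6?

"uxvkukp"

1. n0.fin = "uk"  [given at root]
2. n1.lim = "kuk"  ["k" ++ S.fin]
3. n2.depth = false  [terminal]
4. n3.val = 3  [terminal]
5. n4.mk = "kukp"  [C.lim ++ "p"]
6. n4.key = "xv"  ["xv"]
7. n5.wid = false  [false]
8. n5.tag = -5  [len(A.key) - 7]
9. n5.key = "xvkukp"  [A.key ++ A.mk]
10. n6.lim = "uxvkukp"  ["u" ++ D.key]
11. n7.wid = "mv"  [terminal]
12. n6.hot = 10  [len(C.lim) + 3]
13. n8.mk = "wxvkukp"  ["w" ++ D.key]
14. n8.key = "wxvkukp"  ["w" ++ D.key]
15. n9.wid = 23  [terminal]
16. n10.val = 30  [terminal]
17. n11.val = 0  [terminal]
18. n8.off = 8  [len(A.key) + 1]
19. n12.val = true  [terminal]
20. n5.off = 8  [8]
21. n4.off = 23  [D.off * -1 + 31]
22. n1.hot = 23  [len(C.lim) + 20]
23. n0.off = 4  [C.hot * -2 + 50]
24. n0.tag = -5  [len(S.fin) - 7]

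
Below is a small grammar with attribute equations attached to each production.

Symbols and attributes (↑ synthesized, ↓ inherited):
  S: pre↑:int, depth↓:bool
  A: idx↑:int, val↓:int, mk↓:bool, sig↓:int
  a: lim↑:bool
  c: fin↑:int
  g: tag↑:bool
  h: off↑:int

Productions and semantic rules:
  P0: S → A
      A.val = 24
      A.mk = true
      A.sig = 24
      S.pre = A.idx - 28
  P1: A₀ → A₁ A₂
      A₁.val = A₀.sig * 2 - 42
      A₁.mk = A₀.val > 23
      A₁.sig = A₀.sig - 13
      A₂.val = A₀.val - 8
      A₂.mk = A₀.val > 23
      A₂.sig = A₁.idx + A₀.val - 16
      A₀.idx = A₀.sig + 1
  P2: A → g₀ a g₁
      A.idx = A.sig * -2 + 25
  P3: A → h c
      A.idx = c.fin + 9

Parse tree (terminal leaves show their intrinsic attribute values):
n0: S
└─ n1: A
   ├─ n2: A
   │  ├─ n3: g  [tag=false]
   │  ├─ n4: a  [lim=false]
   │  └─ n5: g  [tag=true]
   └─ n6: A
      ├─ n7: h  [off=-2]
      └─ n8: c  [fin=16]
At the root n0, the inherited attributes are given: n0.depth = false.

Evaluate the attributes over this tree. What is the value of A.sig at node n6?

1. n0.depth = false  [given at root]
2. n1.val = 24  [24]
3. n1.mk = true  [true]
4. n1.sig = 24  [24]
5. n2.val = 6  [A₀.sig * 2 - 42]
6. n2.mk = true  [A₀.val > 23]
7. n2.sig = 11  [A₀.sig - 13]
8. n3.tag = false  [terminal]
9. n4.lim = false  [terminal]
10. n5.tag = true  [terminal]
11. n2.idx = 3  [A.sig * -2 + 25]
12. n6.val = 16  [A₀.val - 8]
13. n6.mk = true  [A₀.val > 23]
14. n6.sig = 11  [A₁.idx + A₀.val - 16]
15. n7.off = -2  [terminal]
16. n8.fin = 16  [terminal]
17. n6.idx = 25  [c.fin + 9]
18. n1.idx = 25  [A₀.sig + 1]
19. n0.pre = -3  [A.idx - 28]

11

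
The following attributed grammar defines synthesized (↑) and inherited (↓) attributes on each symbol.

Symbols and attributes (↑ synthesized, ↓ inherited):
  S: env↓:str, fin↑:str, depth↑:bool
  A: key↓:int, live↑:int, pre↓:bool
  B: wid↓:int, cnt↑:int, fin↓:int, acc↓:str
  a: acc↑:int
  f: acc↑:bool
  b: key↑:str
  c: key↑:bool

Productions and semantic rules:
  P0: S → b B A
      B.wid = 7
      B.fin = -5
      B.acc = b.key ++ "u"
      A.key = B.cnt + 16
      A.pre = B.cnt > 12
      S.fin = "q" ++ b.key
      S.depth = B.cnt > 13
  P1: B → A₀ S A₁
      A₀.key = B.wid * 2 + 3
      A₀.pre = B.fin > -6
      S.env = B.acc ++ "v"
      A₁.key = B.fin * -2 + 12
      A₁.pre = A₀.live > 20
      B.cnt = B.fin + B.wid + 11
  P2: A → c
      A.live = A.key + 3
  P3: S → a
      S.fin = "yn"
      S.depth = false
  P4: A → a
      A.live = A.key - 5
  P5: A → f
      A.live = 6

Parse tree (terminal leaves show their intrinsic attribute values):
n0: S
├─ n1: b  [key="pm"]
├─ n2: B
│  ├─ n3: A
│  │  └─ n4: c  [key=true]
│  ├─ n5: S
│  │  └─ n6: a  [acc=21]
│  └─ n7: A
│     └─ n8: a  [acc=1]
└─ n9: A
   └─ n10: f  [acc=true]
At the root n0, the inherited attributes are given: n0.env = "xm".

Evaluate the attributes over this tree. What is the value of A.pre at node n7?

1. n0.env = "xm"  [given at root]
2. n1.key = "pm"  [terminal]
3. n2.wid = 7  [7]
4. n2.fin = -5  [-5]
5. n2.acc = "pmu"  [b.key ++ "u"]
6. n3.key = 17  [B.wid * 2 + 3]
7. n3.pre = true  [B.fin > -6]
8. n4.key = true  [terminal]
9. n3.live = 20  [A.key + 3]
10. n5.env = "pmuv"  [B.acc ++ "v"]
11. n6.acc = 21  [terminal]
12. n5.fin = "yn"  ["yn"]
13. n5.depth = false  [false]
14. n7.key = 22  [B.fin * -2 + 12]
15. n7.pre = false  [A₀.live > 20]
16. n8.acc = 1  [terminal]
17. n7.live = 17  [A.key - 5]
18. n2.cnt = 13  [B.fin + B.wid + 11]
19. n9.key = 29  [B.cnt + 16]
20. n9.pre = true  [B.cnt > 12]
21. n10.acc = true  [terminal]
22. n9.live = 6  [6]
23. n0.fin = "qpm"  ["q" ++ b.key]
24. n0.depth = false  [B.cnt > 13]

false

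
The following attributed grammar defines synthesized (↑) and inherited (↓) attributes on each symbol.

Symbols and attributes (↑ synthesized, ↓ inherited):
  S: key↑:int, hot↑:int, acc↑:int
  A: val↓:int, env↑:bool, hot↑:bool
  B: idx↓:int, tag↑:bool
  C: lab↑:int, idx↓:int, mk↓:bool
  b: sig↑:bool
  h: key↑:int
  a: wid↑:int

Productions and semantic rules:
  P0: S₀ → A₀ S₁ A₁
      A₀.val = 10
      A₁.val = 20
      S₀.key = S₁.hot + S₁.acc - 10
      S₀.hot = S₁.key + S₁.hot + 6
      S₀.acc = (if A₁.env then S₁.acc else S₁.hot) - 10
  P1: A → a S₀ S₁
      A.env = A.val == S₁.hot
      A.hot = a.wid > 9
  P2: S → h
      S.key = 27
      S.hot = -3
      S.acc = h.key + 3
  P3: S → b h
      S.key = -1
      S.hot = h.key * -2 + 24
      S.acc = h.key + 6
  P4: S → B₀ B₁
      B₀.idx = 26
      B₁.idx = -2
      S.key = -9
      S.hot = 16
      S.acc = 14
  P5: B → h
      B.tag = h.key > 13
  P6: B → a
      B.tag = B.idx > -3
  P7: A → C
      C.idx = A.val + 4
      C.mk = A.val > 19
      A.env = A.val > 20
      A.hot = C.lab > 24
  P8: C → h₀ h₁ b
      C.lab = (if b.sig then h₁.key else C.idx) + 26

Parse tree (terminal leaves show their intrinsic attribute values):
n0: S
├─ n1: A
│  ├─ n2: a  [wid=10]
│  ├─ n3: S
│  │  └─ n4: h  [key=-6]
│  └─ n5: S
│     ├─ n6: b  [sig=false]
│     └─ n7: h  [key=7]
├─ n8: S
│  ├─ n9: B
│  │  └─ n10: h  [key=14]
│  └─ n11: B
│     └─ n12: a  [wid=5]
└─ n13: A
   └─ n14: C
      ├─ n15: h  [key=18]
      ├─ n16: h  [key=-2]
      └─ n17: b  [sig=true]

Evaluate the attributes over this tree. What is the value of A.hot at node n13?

false

1. n1.val = 10  [10]
2. n2.wid = 10  [terminal]
3. n4.key = -6  [terminal]
4. n3.key = 27  [27]
5. n3.hot = -3  [-3]
6. n3.acc = -3  [h.key + 3]
7. n6.sig = false  [terminal]
8. n7.key = 7  [terminal]
9. n5.key = -1  [-1]
10. n5.hot = 10  [h.key * -2 + 24]
11. n5.acc = 13  [h.key + 6]
12. n1.env = true  [A.val == S₁.hot]
13. n1.hot = true  [a.wid > 9]
14. n9.idx = 26  [26]
15. n10.key = 14  [terminal]
16. n9.tag = true  [h.key > 13]
17. n11.idx = -2  [-2]
18. n12.wid = 5  [terminal]
19. n11.tag = true  [B.idx > -3]
20. n8.key = -9  [-9]
21. n8.hot = 16  [16]
22. n8.acc = 14  [14]
23. n13.val = 20  [20]
24. n14.idx = 24  [A.val + 4]
25. n14.mk = true  [A.val > 19]
26. n15.key = 18  [terminal]
27. n16.key = -2  [terminal]
28. n17.sig = true  [terminal]
29. n14.lab = 24  [(if b.sig then h₁.key else C.idx) + 26]
30. n13.env = false  [A.val > 20]
31. n13.hot = false  [C.lab > 24]
32. n0.key = 20  [S₁.hot + S₁.acc - 10]
33. n0.hot = 13  [S₁.key + S₁.hot + 6]
34. n0.acc = 6  [(if A₁.env then S₁.acc else S₁.hot) - 10]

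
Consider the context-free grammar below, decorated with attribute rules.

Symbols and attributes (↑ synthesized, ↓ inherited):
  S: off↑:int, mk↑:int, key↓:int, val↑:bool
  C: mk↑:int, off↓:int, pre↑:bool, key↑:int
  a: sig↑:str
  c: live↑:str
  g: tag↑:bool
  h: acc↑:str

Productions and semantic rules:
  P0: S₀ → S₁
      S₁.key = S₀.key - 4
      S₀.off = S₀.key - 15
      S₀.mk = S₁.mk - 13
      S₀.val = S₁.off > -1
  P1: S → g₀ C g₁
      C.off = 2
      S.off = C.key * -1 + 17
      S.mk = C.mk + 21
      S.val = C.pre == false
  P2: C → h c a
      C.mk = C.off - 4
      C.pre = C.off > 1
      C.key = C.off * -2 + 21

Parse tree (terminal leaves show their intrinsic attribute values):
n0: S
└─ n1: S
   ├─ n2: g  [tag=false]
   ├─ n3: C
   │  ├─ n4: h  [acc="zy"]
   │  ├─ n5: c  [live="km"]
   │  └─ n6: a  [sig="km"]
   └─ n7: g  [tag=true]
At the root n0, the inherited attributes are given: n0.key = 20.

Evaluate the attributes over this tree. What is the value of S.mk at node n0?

6

1. n0.key = 20  [given at root]
2. n1.key = 16  [S₀.key - 4]
3. n2.tag = false  [terminal]
4. n3.off = 2  [2]
5. n4.acc = "zy"  [terminal]
6. n5.live = "km"  [terminal]
7. n6.sig = "km"  [terminal]
8. n3.mk = -2  [C.off - 4]
9. n3.pre = true  [C.off > 1]
10. n3.key = 17  [C.off * -2 + 21]
11. n7.tag = true  [terminal]
12. n1.off = 0  [C.key * -1 + 17]
13. n1.mk = 19  [C.mk + 21]
14. n1.val = false  [C.pre == false]
15. n0.off = 5  [S₀.key - 15]
16. n0.mk = 6  [S₁.mk - 13]
17. n0.val = true  [S₁.off > -1]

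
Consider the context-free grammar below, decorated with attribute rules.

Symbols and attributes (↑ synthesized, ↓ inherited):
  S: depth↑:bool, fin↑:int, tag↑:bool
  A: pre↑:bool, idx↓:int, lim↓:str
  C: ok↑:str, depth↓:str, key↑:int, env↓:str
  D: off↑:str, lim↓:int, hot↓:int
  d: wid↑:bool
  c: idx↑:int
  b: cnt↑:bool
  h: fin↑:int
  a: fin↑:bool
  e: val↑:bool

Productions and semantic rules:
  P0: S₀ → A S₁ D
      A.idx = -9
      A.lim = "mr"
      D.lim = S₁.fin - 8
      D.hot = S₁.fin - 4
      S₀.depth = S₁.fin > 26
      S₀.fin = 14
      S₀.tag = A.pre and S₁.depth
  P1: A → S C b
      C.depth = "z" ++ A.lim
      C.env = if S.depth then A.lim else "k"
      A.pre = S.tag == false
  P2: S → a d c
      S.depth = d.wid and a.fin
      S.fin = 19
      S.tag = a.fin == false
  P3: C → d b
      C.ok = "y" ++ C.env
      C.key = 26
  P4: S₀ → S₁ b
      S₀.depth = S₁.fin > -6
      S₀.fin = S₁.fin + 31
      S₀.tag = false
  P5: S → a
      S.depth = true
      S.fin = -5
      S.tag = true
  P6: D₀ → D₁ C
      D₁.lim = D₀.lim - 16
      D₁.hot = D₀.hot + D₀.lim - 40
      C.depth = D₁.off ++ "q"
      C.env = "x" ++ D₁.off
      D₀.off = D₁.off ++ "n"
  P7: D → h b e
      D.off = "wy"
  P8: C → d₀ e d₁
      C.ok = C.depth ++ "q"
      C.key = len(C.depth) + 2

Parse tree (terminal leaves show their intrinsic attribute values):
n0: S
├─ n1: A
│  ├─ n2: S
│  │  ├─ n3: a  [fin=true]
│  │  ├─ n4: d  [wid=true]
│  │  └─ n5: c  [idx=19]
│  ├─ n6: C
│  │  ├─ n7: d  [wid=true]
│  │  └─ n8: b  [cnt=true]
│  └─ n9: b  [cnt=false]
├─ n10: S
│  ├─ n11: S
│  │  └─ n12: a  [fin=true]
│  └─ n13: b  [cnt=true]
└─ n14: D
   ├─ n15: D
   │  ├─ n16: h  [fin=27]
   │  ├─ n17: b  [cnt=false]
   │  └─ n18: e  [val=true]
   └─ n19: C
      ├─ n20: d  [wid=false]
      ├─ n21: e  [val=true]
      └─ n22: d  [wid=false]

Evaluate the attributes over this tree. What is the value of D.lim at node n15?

1. n1.idx = -9  [-9]
2. n1.lim = "mr"  ["mr"]
3. n3.fin = true  [terminal]
4. n4.wid = true  [terminal]
5. n5.idx = 19  [terminal]
6. n2.depth = true  [d.wid and a.fin]
7. n2.fin = 19  [19]
8. n2.tag = false  [a.fin == false]
9. n6.depth = "zmr"  ["z" ++ A.lim]
10. n6.env = "mr"  [if S.depth then A.lim else "k"]
11. n7.wid = true  [terminal]
12. n8.cnt = true  [terminal]
13. n6.ok = "ymr"  ["y" ++ C.env]
14. n6.key = 26  [26]
15. n9.cnt = false  [terminal]
16. n1.pre = true  [S.tag == false]
17. n12.fin = true  [terminal]
18. n11.depth = true  [true]
19. n11.fin = -5  [-5]
20. n11.tag = true  [true]
21. n13.cnt = true  [terminal]
22. n10.depth = true  [S₁.fin > -6]
23. n10.fin = 26  [S₁.fin + 31]
24. n10.tag = false  [false]
25. n14.lim = 18  [S₁.fin - 8]
26. n14.hot = 22  [S₁.fin - 4]
27. n15.lim = 2  [D₀.lim - 16]
28. n15.hot = 0  [D₀.hot + D₀.lim - 40]
29. n16.fin = 27  [terminal]
30. n17.cnt = false  [terminal]
31. n18.val = true  [terminal]
32. n15.off = "wy"  ["wy"]
33. n19.depth = "wyq"  [D₁.off ++ "q"]
34. n19.env = "xwy"  ["x" ++ D₁.off]
35. n20.wid = false  [terminal]
36. n21.val = true  [terminal]
37. n22.wid = false  [terminal]
38. n19.ok = "wyqq"  [C.depth ++ "q"]
39. n19.key = 5  [len(C.depth) + 2]
40. n14.off = "wyn"  [D₁.off ++ "n"]
41. n0.depth = false  [S₁.fin > 26]
42. n0.fin = 14  [14]
43. n0.tag = true  [A.pre and S₁.depth]

2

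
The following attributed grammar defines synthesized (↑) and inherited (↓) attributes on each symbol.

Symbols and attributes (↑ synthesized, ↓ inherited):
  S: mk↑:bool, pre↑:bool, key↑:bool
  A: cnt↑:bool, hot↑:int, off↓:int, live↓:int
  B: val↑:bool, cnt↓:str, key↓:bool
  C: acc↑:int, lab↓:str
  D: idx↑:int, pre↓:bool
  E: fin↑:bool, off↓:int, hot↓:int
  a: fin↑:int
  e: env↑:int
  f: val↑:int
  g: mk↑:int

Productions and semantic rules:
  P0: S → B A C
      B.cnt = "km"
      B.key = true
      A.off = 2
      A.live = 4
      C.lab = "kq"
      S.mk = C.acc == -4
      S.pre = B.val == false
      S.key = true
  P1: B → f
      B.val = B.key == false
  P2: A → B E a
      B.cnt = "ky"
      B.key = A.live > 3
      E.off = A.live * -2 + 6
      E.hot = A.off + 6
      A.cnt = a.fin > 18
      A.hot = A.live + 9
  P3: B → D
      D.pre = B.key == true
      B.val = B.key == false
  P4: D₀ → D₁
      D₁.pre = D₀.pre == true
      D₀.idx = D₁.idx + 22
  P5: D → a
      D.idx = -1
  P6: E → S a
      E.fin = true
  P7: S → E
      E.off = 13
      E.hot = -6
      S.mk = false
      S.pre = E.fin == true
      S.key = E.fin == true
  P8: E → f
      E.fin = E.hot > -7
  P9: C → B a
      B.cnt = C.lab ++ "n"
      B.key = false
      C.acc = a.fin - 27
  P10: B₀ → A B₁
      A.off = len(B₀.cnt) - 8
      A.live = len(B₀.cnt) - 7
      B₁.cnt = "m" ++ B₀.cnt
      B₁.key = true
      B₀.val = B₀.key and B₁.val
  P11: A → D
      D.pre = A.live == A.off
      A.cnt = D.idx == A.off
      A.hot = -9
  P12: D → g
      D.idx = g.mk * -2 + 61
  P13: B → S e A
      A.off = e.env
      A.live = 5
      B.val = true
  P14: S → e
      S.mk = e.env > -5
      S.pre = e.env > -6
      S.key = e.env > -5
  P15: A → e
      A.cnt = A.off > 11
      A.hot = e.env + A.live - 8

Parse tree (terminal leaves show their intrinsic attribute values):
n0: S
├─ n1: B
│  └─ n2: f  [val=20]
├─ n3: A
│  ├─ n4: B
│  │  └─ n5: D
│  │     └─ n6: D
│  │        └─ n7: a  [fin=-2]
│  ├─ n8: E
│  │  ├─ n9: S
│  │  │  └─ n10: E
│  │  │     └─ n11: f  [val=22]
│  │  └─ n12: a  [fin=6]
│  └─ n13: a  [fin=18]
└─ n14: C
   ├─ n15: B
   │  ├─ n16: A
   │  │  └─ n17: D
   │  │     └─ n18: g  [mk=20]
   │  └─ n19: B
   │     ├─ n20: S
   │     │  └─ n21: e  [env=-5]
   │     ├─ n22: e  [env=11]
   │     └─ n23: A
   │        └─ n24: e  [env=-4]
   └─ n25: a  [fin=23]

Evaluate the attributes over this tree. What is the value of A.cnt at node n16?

false

1. n1.cnt = "km"  ["km"]
2. n1.key = true  [true]
3. n2.val = 20  [terminal]
4. n1.val = false  [B.key == false]
5. n3.off = 2  [2]
6. n3.live = 4  [4]
7. n4.cnt = "ky"  ["ky"]
8. n4.key = true  [A.live > 3]
9. n5.pre = true  [B.key == true]
10. n6.pre = true  [D₀.pre == true]
11. n7.fin = -2  [terminal]
12. n6.idx = -1  [-1]
13. n5.idx = 21  [D₁.idx + 22]
14. n4.val = false  [B.key == false]
15. n8.off = -2  [A.live * -2 + 6]
16. n8.hot = 8  [A.off + 6]
17. n10.off = 13  [13]
18. n10.hot = -6  [-6]
19. n11.val = 22  [terminal]
20. n10.fin = true  [E.hot > -7]
21. n9.mk = false  [false]
22. n9.pre = true  [E.fin == true]
23. n9.key = true  [E.fin == true]
24. n12.fin = 6  [terminal]
25. n8.fin = true  [true]
26. n13.fin = 18  [terminal]
27. n3.cnt = false  [a.fin > 18]
28. n3.hot = 13  [A.live + 9]
29. n14.lab = "kq"  ["kq"]
30. n15.cnt = "kqn"  [C.lab ++ "n"]
31. n15.key = false  [false]
32. n16.off = -5  [len(B₀.cnt) - 8]
33. n16.live = -4  [len(B₀.cnt) - 7]
34. n17.pre = false  [A.live == A.off]
35. n18.mk = 20  [terminal]
36. n17.idx = 21  [g.mk * -2 + 61]
37. n16.cnt = false  [D.idx == A.off]
38. n16.hot = -9  [-9]
39. n19.cnt = "mkqn"  ["m" ++ B₀.cnt]
40. n19.key = true  [true]
41. n21.env = -5  [terminal]
42. n20.mk = false  [e.env > -5]
43. n20.pre = true  [e.env > -6]
44. n20.key = false  [e.env > -5]
45. n22.env = 11  [terminal]
46. n23.off = 11  [e.env]
47. n23.live = 5  [5]
48. n24.env = -4  [terminal]
49. n23.cnt = false  [A.off > 11]
50. n23.hot = -7  [e.env + A.live - 8]
51. n19.val = true  [true]
52. n15.val = false  [B₀.key and B₁.val]
53. n25.fin = 23  [terminal]
54. n14.acc = -4  [a.fin - 27]
55. n0.mk = true  [C.acc == -4]
56. n0.pre = true  [B.val == false]
57. n0.key = true  [true]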